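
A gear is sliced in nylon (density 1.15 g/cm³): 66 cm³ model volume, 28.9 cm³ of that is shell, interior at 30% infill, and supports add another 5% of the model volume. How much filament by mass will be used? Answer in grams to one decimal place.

Volume inside the shell = 66 − 28.9 = 37.1 cm³.
Deposited infill = 0.30 × 37.1 = 11.13 cm³.
Support = 0.05 × 66, so 3.3 cm³.
Deposited volume = 28.9 + 11.13 + 3.3, so 43.33 cm³.
Mass = 43.33 × 1.15, so 49.8295 g.

49.8 g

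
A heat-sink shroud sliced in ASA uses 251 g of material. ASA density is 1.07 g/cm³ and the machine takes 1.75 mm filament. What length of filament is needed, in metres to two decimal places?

Volume = 251 g / 1.07 g·cm⁻³ = 234.5794 cm³ = 234579.4 mm³.
A = π r² = π × 0.875² = 2.4053 mm².
Length = 234579.4 / 2.4053 = 97526.05 mm = 97.53 m.

97.53 m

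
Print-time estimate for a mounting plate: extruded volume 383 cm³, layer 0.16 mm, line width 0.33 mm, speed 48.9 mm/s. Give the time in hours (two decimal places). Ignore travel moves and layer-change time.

41.21 hours

Extrusion cross-section = 0.16 × 0.33 = 0.0528 mm².
Total extruded path = 383000/0.0528 = 7253787.9 mm.
Time extruding = 7253787.9 / 48.9 = 148339.2 s.
Converting: 148339.2 s = 41.21 hours.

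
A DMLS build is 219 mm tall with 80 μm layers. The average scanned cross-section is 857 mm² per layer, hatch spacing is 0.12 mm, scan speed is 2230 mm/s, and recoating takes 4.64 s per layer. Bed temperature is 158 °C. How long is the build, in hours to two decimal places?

Number of layers: 219 / 0.08 → 2738 (rounded up).
Scan path per layer = 857 / 0.12, so 7141.7 mm.
Laser time per layer: 7141.7 / 2230 → 3.2026 s.
Time per layer = 3.2026 + 4.64, so 7.8426 s.
Build time = 2738 × 7.8426 = 21473.0388 s = 5.96 hours.

5.96 hours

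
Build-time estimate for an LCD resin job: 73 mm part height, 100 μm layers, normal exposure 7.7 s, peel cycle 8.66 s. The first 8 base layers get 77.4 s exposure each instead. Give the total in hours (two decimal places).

Number of layers: 73 / 0.1 → 730 (rounded up).
Bottom layers = 8 × (77.4 + 8.66) = 688.48 s.
Remaining layers: 722 × (7.7 + 8.66) → 11811.92 s.
Total = 688.48 + 11811.92 = 12500.4 s = 3.47 hours.

3.47 hours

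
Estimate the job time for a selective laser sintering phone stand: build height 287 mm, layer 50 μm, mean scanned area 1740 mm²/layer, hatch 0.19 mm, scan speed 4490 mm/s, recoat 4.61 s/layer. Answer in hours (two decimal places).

Number of layers: 287 / 0.05 → 5740 (rounded up).
Hatch length per layer: 1740 / 0.19 → 9157.9 mm.
Laser time per layer = 9157.9 / 4490 = 2.0396 s.
Time per layer = 2.0396 + 4.61, so 6.6496 s.
5740 layers × 6.6496 s/layer = 38168.704 s, i.e. 10.60 hours.

10.60 hours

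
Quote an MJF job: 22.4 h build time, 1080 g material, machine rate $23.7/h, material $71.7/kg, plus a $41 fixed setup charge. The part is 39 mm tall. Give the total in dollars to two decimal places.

$649.32

Machine-time cost = 23.7 × 22.4, so $530.88.
Material cost = 71.7 × 1080/1000, so $77.436.
Adding setup: 530.88 + 77.436 + 41 → 649.316 ≈ $649.32.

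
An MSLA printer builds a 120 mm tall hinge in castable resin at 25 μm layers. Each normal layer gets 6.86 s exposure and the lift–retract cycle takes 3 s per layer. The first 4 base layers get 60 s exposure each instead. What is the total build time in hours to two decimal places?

13.21 hours

Layers = ⌈120/0.025⌉ = 4800.
Bottom layers = 4 × (60 + 3), so 252 s.
Regular layers: 4796 × (6.86 + 3) → 47288.56 s.
Sum: 252 + 47288.56 = 47540.56 s → 13.21 hours.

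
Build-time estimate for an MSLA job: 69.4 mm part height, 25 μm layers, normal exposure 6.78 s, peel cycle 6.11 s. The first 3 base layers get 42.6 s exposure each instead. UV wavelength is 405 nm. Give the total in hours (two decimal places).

9.97 hours

Layer count = ceil(69.4 / 0.025) = 2776.
Bottom layers = 3 × (42.6 + 6.11), so 146.13 s.
Remaining layers = 2773 × (6.78 + 6.11), so 35743.97 s.
Sum: 146.13 + 35743.97 = 35890.1 s → 9.97 hours.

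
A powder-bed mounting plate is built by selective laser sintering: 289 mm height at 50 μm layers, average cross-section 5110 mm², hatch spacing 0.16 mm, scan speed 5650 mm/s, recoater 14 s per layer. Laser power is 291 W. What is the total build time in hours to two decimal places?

Layers = ⌈289/0.05⌉ = 5780.
Per-layer scan distance: 5110 / 0.16 → 31937.5 mm.
Laser time per layer: 31937.5 / 5650 → 5.6527 s.
Layer cycle: 5.6527 + 14 → 19.6527 s.
5780 layers × 19.6527 s/layer = 113592.606 s, i.e. 31.55 hours.

31.55 hours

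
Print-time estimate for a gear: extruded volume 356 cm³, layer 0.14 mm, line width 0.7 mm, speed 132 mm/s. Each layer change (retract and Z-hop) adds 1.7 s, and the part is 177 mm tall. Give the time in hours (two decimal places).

Line area: 0.14 × 0.7 → 0.098 mm².
Path length: 356000 mm³ / 0.098 mm² → 3632653.1 mm.
Time extruding = 3632653.1 / 132, so 27520.1 s.
Layer count = ceil(177 / 0.14) = 1265.
Non-print overhead = 1265 × 1.7, so 2150.5 s.
Total = 27520.1 + 2150.5 = 29670.6 s = 8.24 hours.

8.24 hours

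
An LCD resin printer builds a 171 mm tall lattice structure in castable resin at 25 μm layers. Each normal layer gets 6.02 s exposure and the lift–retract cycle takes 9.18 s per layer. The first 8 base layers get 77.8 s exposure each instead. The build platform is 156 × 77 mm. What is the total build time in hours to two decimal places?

29.04 hours

Layer count = ceil(171 / 0.025) = 6840.
Burn-in layers = 8 × (77.8 + 9.18) = 695.84 s.
Normal layers = 6832 × (6.02 + 9.18) = 103846.4 s.
Total = 695.84 + 103846.4 = 104542.24 s = 29.04 hours.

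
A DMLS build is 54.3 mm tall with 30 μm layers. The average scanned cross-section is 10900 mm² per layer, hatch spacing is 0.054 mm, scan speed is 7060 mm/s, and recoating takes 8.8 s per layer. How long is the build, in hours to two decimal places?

Layer count = ceil(54.3 / 0.03) = 1810.
Scan path per layer = 10900 / 0.054 = 201851.9 mm.
Per-layer scan time = 201851.9 / 7060, so 28.5909 s.
Layer cycle = 28.5909 + 8.8 = 37.3909 s.
1810 layers × 37.3909 s/layer = 67677.529 s, i.e. 18.80 hours.

18.80 hours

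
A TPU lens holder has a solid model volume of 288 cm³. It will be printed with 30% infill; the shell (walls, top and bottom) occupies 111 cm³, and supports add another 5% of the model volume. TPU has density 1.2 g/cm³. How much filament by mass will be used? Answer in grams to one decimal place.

214.2 g

Volume inside the shell = 288 − 111 = 177 cm³.
Infill deposited: 0.30 × 177 → 53.1 cm³.
Support = 0.05 × 288, so 14.4 cm³.
Deposited volume = 111 + 53.1 + 14.4 = 178.5 cm³.
Mass: 178.5 × 1.2 → 214.2 g.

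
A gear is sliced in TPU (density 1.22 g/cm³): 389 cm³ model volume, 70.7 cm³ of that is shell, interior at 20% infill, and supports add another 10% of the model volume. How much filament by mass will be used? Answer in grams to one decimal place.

Infill region = 389 − 70.7 = 318.3 cm³.
Infill deposited = 0.20 × 318.3, so 63.66 cm³.
Support: 0.10 × 389 → 38.9 cm³.
Total printed volume = 70.7 + 63.66 + 38.9 = 173.26 cm³.
Mass: 173.26 × 1.22 → 211.3772 g.

211.4 g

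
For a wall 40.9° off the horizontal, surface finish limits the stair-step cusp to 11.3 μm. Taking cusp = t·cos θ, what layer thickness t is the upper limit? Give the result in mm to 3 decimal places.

cos(40.9°) = 0.7559; t_max = 0.0113/0.7559 = 0.015 mm.

0.015 mm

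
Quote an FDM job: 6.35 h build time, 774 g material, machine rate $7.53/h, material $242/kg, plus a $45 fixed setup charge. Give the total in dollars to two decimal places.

$280.12

Machine cost: 7.53 × 6.35 → $47.8155.
Material cost = 242 × 774/1000, so $187.308.
Total = 47.8155 + 187.308 + 45 = 280.1235 ≈ $280.12.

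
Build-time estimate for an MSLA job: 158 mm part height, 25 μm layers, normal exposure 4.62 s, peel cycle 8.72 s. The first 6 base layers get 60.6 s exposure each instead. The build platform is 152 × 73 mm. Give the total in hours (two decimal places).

Layer count = ceil(158 / 0.025) = 6320.
Burn-in layers = 6 × (60.6 + 8.72) = 415.92 s.
Regular layers = 6314 × (4.62 + 8.72) = 84228.76 s.
Total = 415.92 + 84228.76 = 84644.68 s = 23.51 hours.

23.51 hours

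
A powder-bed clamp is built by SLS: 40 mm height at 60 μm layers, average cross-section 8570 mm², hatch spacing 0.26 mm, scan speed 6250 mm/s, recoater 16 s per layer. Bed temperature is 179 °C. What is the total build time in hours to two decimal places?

3.94 hours

Layer count = ceil(40 / 0.06) = 667.
Hatch length per layer = 8570 / 0.26, so 32961.5 mm.
Scan time per layer = 32961.5 / 6250 = 5.2738 s.
Per-layer time: 5.2738 + 16 → 21.2738 s.
Total: 667 × 21.2738 s = 14189.6246 s → 3.94 hours.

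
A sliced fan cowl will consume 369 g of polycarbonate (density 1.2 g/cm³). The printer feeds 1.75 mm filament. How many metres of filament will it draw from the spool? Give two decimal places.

Extruded volume: 369/1.2 = 307.5 cm³ (307500 mm³).
A = π r² = π × 0.875² = 2.4053 mm².
L = V/A = 307500/2.4053 = 127842.68 mm → 127.84 m.

127.84 m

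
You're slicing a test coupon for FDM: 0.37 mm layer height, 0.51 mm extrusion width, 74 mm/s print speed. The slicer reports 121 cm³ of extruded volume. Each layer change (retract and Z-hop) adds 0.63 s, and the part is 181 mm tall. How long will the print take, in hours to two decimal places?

2.49 hours

Bead cross-section = 0.37 × 0.51 = 0.1887 mm².
Path length: 121000 mm³ / 0.1887 mm² → 641229.5 mm.
Print-move time: 641229.5 / 74 → 8665.3 s.
Layers = ⌈181/0.37⌉ = 490.
Non-print overhead = 490 × 0.63, so 308.7 s.
Total = 8665.3 + 308.7 = 8974 s = 2.49 hours.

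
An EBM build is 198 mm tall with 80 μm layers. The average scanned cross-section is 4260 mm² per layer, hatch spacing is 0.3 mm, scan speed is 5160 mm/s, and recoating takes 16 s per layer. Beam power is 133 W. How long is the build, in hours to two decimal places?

12.89 hours

Number of layers: 198 / 0.08 → 2475 (rounded up).
Scan path per layer = 4260 / 0.3, so 14200 mm.
Per-layer scan time = 14200 / 5160, so 2.7519 s.
Time per layer = 2.7519 + 16 = 18.7519 s.
Build time = 2475 × 18.7519 = 46410.9525 s = 12.89 hours.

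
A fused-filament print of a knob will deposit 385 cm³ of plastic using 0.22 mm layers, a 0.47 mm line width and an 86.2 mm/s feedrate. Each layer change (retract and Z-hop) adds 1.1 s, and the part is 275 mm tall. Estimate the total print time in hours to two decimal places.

12.38 hours

Line area: 0.22 × 0.47 → 0.1034 mm².
Path length: 385000 mm³ / 0.1034 mm² → 3723404.3 mm.
Print-move time: 3723404.3 / 86.2 → 43194.9 s.
Layer count = ceil(275 / 0.22) = 1250.
Layer-change overhead = 1250 × 1.1, so 1375 s.
Total = 43194.9 + 1375 = 44569.9 s = 12.38 hours.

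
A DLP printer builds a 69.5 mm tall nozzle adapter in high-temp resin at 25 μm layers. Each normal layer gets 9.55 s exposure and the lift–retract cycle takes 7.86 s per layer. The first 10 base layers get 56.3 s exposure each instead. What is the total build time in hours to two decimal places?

Layer count = ceil(69.5 / 0.025) = 2780.
Burn-in layers = 10 × (56.3 + 7.86), so 641.6 s.
Remaining layers = 2770 × (9.55 + 7.86) = 48225.7 s.
Total = 641.6 + 48225.7 = 48867.3 s = 13.57 hours.

13.57 hours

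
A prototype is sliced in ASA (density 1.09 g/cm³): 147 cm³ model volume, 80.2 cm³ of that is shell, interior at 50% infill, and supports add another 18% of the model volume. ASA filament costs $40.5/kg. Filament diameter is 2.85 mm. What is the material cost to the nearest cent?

Infill region = 147 − 80.2, so 66.8 cm³.
Infill deposited: 0.50 × 66.8 → 33.4 cm³.
Support = 0.18 × 147 = 26.46 cm³.
Deposited volume: 80.2 + 33.4 + 26.46 → 140.06 cm³.
Mass: 140.06 × 1.09 → 152.6654 g.
Cost = 152.6654 g / 1000 × $40.5/kg = $6.18.

$6.18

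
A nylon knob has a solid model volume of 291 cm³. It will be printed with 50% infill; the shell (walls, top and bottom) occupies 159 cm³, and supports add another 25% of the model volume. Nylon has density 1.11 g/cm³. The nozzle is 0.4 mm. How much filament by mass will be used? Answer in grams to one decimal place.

Volume inside the shell = 291 − 159 = 132 cm³.
Infill deposited = 0.50 × 132 = 66 cm³.
Support = 0.25 × 291 = 72.75 cm³.
Deposited volume = 159 + 66 + 72.75 = 297.75 cm³.
Mass = 297.75 × 1.11, so 330.5025 g.

330.5 g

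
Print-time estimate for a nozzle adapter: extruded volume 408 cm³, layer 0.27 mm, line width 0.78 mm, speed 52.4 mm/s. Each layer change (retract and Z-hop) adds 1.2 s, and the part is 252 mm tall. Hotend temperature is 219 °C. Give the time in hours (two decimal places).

10.58 hours

Extrusion cross-section: 0.27 × 0.78 → 0.2106 mm².
Toolpath length = 408 cm³ / 0.2106 mm² = 408000 / 0.2106 = 1937321.9 mm.
Extrusion time: 1937321.9 / 52.4 → 36971.8 s.
Layer count = ceil(252 / 0.27) = 934.
Non-print overhead = 934 × 1.2 = 1120.8 s.
Total = 36971.8 + 1120.8 = 38092.6 s = 10.58 hours.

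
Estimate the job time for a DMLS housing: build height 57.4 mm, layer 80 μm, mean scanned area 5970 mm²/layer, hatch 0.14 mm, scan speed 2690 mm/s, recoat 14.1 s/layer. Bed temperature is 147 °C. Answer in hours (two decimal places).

5.97 hours

Number of layers: 57.4 / 0.08 → 718 (rounded up).
Per-layer scan distance = 5970 / 0.14, so 42642.9 mm.
Per-layer scan time: 42642.9 / 2690 → 15.8524 s.
Per-layer time = 15.8524 + 14.1, so 29.9524 s.
Total: 718 × 29.9524 s = 21505.8232 s → 5.97 hours.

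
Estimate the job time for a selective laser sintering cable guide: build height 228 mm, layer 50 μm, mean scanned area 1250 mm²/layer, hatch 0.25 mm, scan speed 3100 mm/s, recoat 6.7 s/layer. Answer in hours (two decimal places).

10.53 hours

Layers = ⌈228/0.05⌉ = 4560.
Scan path per layer = 1250 / 0.25, so 5000 mm.
Per-layer scan time: 5000 / 3100 → 1.6129 s.
Per-layer time = 1.6129 + 6.7 = 8.3129 s.
Total: 4560 × 8.3129 s = 37906.824 s → 10.53 hours.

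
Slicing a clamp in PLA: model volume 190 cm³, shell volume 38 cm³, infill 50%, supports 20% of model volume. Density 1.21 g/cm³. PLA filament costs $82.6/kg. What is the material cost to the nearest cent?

Interior volume: 190 − 38 → 152 cm³.
Infill deposited: 0.50 × 152 → 76 cm³.
Support = 0.20 × 190, so 38 cm³.
Total extruded: 38 + 76 + 38 → 152 cm³.
Mass = 152 × 1.21 = 183.92 g.
At $82.6/kg: 183.92/1000 × 82.6 = $15.19.

$15.19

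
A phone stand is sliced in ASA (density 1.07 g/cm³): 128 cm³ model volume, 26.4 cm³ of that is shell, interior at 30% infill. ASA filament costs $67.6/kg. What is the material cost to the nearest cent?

$4.11

Volume inside the shell: 128 − 26.4 → 101.6 cm³.
Infill deposited: 0.30 × 101.6 → 30.48 cm³.
Total printed volume: 26.4 + 30.48 → 56.88 cm³.
Mass: 56.88 × 1.07 → 60.8616 g.
Cost = 60.8616 g / 1000 × $67.6/kg = $4.11.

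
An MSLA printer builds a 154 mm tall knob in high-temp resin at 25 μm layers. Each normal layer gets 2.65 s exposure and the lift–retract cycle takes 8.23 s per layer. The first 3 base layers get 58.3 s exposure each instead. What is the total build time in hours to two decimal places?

18.66 hours

Layers = ⌈154/0.025⌉ = 6160.
Burn-in layers = 3 × (58.3 + 8.23), so 199.59 s.
Regular layers = 6157 × (2.65 + 8.23), so 66988.16 s.
Total = 199.59 + 66988.16 = 67187.75 s = 18.66 hours.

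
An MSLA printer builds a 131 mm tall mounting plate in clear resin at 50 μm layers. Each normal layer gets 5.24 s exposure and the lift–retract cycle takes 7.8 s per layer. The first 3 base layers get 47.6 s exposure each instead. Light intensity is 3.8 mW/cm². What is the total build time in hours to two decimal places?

Layers = ⌈131/0.05⌉ = 2620.
Burn-in layers = 3 × (47.6 + 7.8), so 166.2 s.
Remaining layers = 2617 × (5.24 + 7.8), so 34125.68 s.
Total = 166.2 + 34125.68 = 34291.88 s = 9.53 hours.

9.53 hours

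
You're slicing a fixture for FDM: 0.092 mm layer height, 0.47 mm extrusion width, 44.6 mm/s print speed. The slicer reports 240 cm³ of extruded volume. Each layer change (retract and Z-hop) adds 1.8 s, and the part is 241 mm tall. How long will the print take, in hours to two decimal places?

Line area = 0.092 × 0.47, so 0.04324 mm².
Total extruded path = 240000/0.04324 = 5550416.3 mm.
Print-move time = 5550416.3 / 44.6 = 124448.8 s.
Layer count = ceil(241 / 0.092) = 2620.
Layer-change overhead = 2620 × 1.8 = 4716 s.
Altogether 124448.8 + 4716 = 129164.8 s, i.e. 35.88 hours.

35.88 hours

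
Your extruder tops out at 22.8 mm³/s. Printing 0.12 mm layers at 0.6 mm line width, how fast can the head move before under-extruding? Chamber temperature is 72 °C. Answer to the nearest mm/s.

317 mm/s

Bead cross-section: 0.12 × 0.6 → 0.072 mm².
v_max = Q/A = 22.8/0.072 = 316.67 mm/s → 317 mm/s.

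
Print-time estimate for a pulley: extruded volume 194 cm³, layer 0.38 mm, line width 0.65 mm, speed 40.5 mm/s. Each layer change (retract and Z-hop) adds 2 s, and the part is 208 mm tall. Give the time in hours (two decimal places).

5.69 hours

Line area = 0.38 × 0.65, so 0.247 mm².
Path length: 194000 mm³ / 0.247 mm² → 785425.1 mm.
Extrusion time: 785425.1 / 40.5 → 19393.2 s.
Number of layers: 208 / 0.38 → 548 (rounded up).
Z-hop total = 548 × 2 = 1096 s.
Altogether 19393.2 + 1096 = 20489.2 s, i.e. 5.69 hours.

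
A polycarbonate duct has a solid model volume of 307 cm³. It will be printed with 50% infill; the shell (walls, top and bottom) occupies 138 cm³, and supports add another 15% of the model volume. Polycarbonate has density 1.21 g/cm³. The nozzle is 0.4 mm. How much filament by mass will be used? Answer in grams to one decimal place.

Interior volume = 307 − 138, so 169 cm³.
Infill volume = 0.50 × 169, so 84.5 cm³.
Support: 0.15 × 307 → 46.05 cm³.
Deposited volume = 138 + 84.5 + 46.05, so 268.55 cm³.
Mass: 268.55 × 1.21 → 324.9455 g.

324.9 g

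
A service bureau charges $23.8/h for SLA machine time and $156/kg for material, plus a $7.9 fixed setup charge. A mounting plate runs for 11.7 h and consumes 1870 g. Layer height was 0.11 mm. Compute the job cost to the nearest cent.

Machine cost = 23.8 × 11.7 = $278.46.
Feedstock cost: 156 × 1870/1000 → $291.72.
Total = 278.46 + 291.72 + 7.9 = $578.08.

$578.08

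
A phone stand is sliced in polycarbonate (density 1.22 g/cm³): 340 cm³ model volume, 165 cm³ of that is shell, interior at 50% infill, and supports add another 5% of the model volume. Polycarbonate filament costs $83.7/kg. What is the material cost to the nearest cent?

Volume inside the shell = 340 − 165 = 175 cm³.
Infill volume = 0.50 × 175, so 87.5 cm³.
Support: 0.05 × 340 → 17 cm³.
Total extruded: 165 + 87.5 + 17 → 269.5 cm³.
Mass = 269.5 × 1.22, so 328.79 g.
At $83.7/kg: 328.79/1000 × 83.7 = $27.52.

$27.52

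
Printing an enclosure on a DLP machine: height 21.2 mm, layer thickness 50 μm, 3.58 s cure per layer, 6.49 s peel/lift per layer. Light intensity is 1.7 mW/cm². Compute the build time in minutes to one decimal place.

Layers = ⌈21.2/0.05⌉ = 424.
Each layer takes = 3.58 + 6.49 = 10.07 s.
Build time: 424 × 10.07 s = 4269.68 s, i.e. 71.2 minutes.

71.2 minutes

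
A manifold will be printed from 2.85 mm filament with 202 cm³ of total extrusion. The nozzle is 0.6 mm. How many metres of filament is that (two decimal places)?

A = π r² = π × 1.425² = 6.3794 mm².
Length = 202 cm³ / 6.3794 mm² = 202000 / 6.3794 = 31664.42 mm = 31.66 m.

31.66 m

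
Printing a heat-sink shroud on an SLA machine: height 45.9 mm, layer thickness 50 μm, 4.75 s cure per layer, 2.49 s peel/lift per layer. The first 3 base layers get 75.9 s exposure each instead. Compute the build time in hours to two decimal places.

Number of layers: 45.9 / 0.05 → 918 (rounded up).
Burn-in layers = 3 × (75.9 + 2.49) = 235.17 s.
Remaining layers = 915 × (4.75 + 2.49) = 6624.6 s.
Total = 235.17 + 6624.6 = 6859.77 s = 1.91 hours.

1.91 hours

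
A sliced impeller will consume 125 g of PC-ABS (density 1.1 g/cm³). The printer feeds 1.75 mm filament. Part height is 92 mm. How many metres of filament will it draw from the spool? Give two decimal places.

47.24 m

Extruded volume: 125/1.1 = 113.6364 cm³ (113636.4 mm³).
A = π r² = π × 0.875² = 2.4053 mm².
Length = 113636.4 / 2.4053 = 47244.17 mm = 47.24 m.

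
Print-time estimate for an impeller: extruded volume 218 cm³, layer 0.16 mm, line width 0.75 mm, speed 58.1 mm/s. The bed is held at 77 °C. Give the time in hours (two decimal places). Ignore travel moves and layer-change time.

Bead cross-section: 0.16 × 0.75 → 0.12 mm².
Total extruded path = 218000/0.12 = 1816666.7 mm.
Extrusion time = 1816666.7 / 58.1 = 31267.9 s.
31267.9 s = 8.69 hours.

8.69 hours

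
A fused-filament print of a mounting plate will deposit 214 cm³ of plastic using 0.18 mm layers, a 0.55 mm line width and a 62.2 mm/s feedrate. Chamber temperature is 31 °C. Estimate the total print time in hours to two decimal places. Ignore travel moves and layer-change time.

Extrusion cross-section: 0.18 × 0.55 → 0.099 mm².
Total extruded path = 214000/0.099 = 2161616.2 mm.
Time extruding = 2161616.2 / 62.2 = 34752.7 s.
That's 34752.7 s → 9.65 hours.

9.65 hours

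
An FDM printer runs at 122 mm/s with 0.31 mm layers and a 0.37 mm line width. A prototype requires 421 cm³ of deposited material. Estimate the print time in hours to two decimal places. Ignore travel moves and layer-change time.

Bead cross-section = 0.31 × 0.37 = 0.1147 mm².
Total extruded path = 421000/0.1147 = 3670444.6 mm.
Time extruding = 3670444.6 / 122, so 30085.6 s.
30085.6 s = 8.36 hours.

8.36 hours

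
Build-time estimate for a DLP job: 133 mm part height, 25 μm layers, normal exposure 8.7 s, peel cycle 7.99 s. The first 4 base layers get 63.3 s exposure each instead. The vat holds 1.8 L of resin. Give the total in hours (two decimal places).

Layer count = ceil(133 / 0.025) = 5320.
Bottom layers: 4 × (63.3 + 7.99) → 285.16 s.
Regular layers: 5316 × (8.7 + 7.99) → 88724.04 s.
Sum: 285.16 + 88724.04 = 89009.2 s → 24.72 hours.

24.72 hours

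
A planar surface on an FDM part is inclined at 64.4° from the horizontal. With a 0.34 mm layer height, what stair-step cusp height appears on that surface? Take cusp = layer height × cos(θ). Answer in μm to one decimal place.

cos(64.4°) = 0.4321, so cusp = 0.34 × 0.4321 = 0.146914 mm → 146.9 μm.

146.9 μm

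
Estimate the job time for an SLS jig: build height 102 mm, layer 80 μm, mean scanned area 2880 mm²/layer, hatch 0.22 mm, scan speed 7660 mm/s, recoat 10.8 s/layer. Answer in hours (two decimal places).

4.43 hours

Number of layers: 102 / 0.08 → 1275 (rounded up).
Per-layer scan distance: 2880 / 0.22 → 13090.9 mm.
Laser time per layer = 13090.9 / 7660 = 1.709 s.
Per-layer time = 1.709 + 10.8 = 12.509 s.
Total: 1275 × 12.509 s = 15948.975 s → 4.43 hours.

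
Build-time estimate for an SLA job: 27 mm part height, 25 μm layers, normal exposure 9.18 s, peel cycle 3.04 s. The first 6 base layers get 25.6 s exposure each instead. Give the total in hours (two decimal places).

Layer count = ceil(27 / 0.025) = 1080.
Burn-in layers = 6 × (25.6 + 3.04) = 171.84 s.
Normal layers: 1074 × (9.18 + 3.04) → 13124.28 s.
Total = 171.84 + 13124.28 = 13296.12 s = 3.69 hours.

3.69 hours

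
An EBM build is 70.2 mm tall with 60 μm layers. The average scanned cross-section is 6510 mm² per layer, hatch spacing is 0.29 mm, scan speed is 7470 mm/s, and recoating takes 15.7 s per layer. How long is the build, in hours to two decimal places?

6.08 hours

Layers = ⌈70.2/0.06⌉ = 1170.
Scan path per layer: 6510 / 0.29 → 22448.3 mm.
Beam time per layer: 22448.3 / 7470 → 3.0051 s.
Per-layer time = 3.0051 + 15.7 = 18.7051 s.
Total: 1170 × 18.7051 s = 21884.967 s → 6.08 hours.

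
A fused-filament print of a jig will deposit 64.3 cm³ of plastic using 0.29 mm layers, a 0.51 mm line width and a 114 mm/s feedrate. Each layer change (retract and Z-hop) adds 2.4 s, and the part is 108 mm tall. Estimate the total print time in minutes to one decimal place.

Extrusion cross-section = 0.29 × 0.51, so 0.1479 mm².
Path length: 64300 mm³ / 0.1479 mm² → 434753.2 mm.
Print-move time = 434753.2 / 114 = 3813.6 s.
Layer count = ceil(108 / 0.29) = 373.
Non-print overhead: 373 × 2.4 → 895.2 s.
Total = 3813.6 + 895.2 = 4708.8 s = 78.5 minutes.

78.5 minutes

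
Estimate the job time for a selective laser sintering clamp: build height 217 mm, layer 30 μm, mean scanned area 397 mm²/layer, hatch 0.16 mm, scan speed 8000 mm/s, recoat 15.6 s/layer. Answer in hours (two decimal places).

31.97 hours

Layers = ⌈217/0.03⌉ = 7234.
Per-layer scan distance = 397 / 0.16 = 2481.3 mm.
Per-layer scan time: 2481.3 / 8000 → 0.3102 s.
Time per layer: 0.3102 + 15.6 → 15.9102 s.
Total: 7234 × 15.9102 s = 115094.3868 s → 31.97 hours.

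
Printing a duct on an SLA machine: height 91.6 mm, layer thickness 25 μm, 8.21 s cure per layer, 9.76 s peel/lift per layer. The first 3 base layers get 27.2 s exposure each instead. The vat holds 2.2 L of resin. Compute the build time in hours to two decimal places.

Number of layers: 91.6 / 0.025 → 3664 (rounded up).
Base layers = 3 × (27.2 + 9.76), so 110.88 s.
Remaining layers = 3661 × (8.21 + 9.76), so 65788.17 s.
Sum: 110.88 + 65788.17 = 65899.05 s → 18.31 hours.

18.31 hours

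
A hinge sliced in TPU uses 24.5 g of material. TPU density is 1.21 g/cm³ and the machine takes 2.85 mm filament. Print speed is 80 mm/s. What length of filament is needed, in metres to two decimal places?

Extruded volume: 24.5/1.21 = 20.2479 cm³ (20247.9 mm³).
Cross-section of 2.85 mm filament: π·(2.85/2)² = 6.3794 mm².
L = V/A = 20247.9/6.3794 = 3173.95 mm → 3.17 m.

3.17 m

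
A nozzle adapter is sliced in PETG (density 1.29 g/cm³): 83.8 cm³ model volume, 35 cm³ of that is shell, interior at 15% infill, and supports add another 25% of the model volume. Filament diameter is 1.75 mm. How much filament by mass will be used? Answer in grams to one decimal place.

Infill region = 83.8 − 35 = 48.8 cm³.
Deposited infill = 0.15 × 48.8 = 7.32 cm³.
Support: 0.25 × 83.8 → 20.95 cm³.
Total extruded = 35 + 7.32 + 20.95, so 63.27 cm³.
Mass: 63.27 × 1.29 → 81.6183 g.

81.6 g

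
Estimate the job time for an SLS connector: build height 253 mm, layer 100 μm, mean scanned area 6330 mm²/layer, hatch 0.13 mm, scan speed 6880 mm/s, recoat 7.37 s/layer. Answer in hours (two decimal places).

10.15 hours

Layer count = ceil(253 / 0.1) = 2530.
Scan path per layer: 6330 / 0.13 → 48692.3 mm.
Scan time per layer = 48692.3 / 6880, so 7.0774 s.
Layer cycle = 7.0774 + 7.37 = 14.4474 s.
Build time = 2530 × 14.4474 = 36551.922 s = 10.15 hours.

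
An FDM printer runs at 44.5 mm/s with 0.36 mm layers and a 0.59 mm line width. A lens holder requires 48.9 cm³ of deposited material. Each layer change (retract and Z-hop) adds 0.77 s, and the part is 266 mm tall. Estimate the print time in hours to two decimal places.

Extrusion cross-section = 0.36 × 0.59, so 0.2124 mm².
Path length: 48900 mm³ / 0.2124 mm² → 230226 mm.
Extrusion time: 230226 / 44.5 → 5173.6 s.
Layers = ⌈266/0.36⌉ = 739.
Non-print overhead = 739 × 0.77 = 569.03 s.
Altogether 5173.6 + 569.03 = 5742.63 s, i.e. 1.60 hours.

1.60 hours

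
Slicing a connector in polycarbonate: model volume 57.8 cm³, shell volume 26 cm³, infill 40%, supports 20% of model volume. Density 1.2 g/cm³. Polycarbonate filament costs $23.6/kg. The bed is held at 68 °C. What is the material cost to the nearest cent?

Volume inside the shell = 57.8 − 26 = 31.8 cm³.
Infill volume = 0.40 × 31.8 = 12.72 cm³.
Support: 0.20 × 57.8 → 11.56 cm³.
Deposited volume = 26 + 12.72 + 11.56 = 50.28 cm³.
Mass = 50.28 × 1.2 = 60.336 g.
At $23.6/kg: 60.336/1000 × 23.6 = $1.42.

$1.42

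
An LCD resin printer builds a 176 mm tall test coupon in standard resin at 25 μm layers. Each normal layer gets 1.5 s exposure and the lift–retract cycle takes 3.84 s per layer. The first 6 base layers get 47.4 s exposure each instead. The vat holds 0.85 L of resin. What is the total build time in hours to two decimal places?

Layer count = ceil(176 / 0.025) = 7040.
Burn-in layers = 6 × (47.4 + 3.84) = 307.44 s.
Remaining layers = 7034 × (1.5 + 3.84), so 37561.56 s.
Sum: 307.44 + 37561.56 = 37869 s → 10.52 hours.

10.52 hours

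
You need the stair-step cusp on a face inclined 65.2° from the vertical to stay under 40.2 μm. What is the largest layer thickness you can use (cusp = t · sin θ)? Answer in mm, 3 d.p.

Layer height = cusp / sin(65.2°) = 0.0402 / 0.9078 = 0.044 mm.

0.044 mm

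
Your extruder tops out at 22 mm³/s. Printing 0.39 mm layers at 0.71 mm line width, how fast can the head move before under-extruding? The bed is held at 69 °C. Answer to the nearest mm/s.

Extrusion cross-section = 0.39 × 0.71 = 0.2769 mm².
Max speed = 22 / 0.2769 = 79.45 ≈ 79 mm/s.

79 mm/s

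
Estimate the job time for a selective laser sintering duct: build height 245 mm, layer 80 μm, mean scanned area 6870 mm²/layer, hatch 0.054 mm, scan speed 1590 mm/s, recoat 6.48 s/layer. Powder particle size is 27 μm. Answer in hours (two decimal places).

73.59 hours

Layer count = ceil(245 / 0.08) = 3063.
Hatch length per layer = 6870 / 0.054 = 127222.2 mm.
Laser time per layer = 127222.2 / 1590, so 80.014 s.
Time per layer = 80.014 + 6.48, so 86.494 s.
3063 layers × 86.494 s/layer = 264931.122 s, i.e. 73.59 hours.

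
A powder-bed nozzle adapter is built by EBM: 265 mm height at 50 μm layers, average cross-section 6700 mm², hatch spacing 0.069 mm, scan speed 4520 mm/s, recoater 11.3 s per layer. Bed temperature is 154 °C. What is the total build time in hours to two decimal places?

Number of layers: 265 / 0.05 → 5300 (rounded up).
Scan path per layer = 6700 / 0.069, so 97101.4 mm.
Per-layer scan time = 97101.4 / 4520 = 21.4826 s.
Per-layer time = 21.4826 + 11.3, so 32.7826 s.
Total: 5300 × 32.7826 s = 173747.78 s → 48.26 hours.

48.26 hours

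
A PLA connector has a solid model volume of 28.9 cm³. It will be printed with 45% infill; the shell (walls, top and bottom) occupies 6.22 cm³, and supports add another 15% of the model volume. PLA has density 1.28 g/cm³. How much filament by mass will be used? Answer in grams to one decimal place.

Infill region: 28.9 − 6.22 → 22.68 cm³.
Infill volume = 0.45 × 22.68 = 10.206 cm³.
Support = 0.15 × 28.9 = 4.335 cm³.
Total printed volume: 6.22 + 10.206 + 4.335 → 20.761 cm³.
Mass: 20.761 × 1.28 → 26.57408 g.

26.6 g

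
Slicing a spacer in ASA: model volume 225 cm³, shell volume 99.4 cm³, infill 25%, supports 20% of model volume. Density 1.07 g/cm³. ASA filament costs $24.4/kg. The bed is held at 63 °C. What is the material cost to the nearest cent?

$4.59

Interior volume = 225 − 99.4, so 125.6 cm³.
Infill volume = 0.25 × 125.6 = 31.4 cm³.
Support: 0.20 × 225 → 45 cm³.
Deposited volume = 99.4 + 31.4 + 45 = 175.8 cm³.
Mass = 175.8 × 1.07, so 188.106 g.
At $24.4/kg: 188.106/1000 × 24.4 = $4.59.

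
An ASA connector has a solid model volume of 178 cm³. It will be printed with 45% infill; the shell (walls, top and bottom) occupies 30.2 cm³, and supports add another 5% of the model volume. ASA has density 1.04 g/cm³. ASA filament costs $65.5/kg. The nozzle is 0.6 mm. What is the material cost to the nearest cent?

$7.19

Volume inside the shell = 178 − 30.2, so 147.8 cm³.
Deposited infill = 0.45 × 147.8 = 66.51 cm³.
Support = 0.05 × 178 = 8.9 cm³.
Deposited volume = 30.2 + 66.51 + 8.9, so 105.61 cm³.
Mass = 105.61 × 1.04, so 109.8344 g.
Cost = 109.8344 g / 1000 × $65.5/kg = $7.19.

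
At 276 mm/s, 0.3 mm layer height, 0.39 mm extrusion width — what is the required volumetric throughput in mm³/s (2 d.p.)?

A: 0.3 × 0.39 → 0.117 mm².
Volumetric flow = 276 × 0.117 = 32.29 mm³/s.

32.29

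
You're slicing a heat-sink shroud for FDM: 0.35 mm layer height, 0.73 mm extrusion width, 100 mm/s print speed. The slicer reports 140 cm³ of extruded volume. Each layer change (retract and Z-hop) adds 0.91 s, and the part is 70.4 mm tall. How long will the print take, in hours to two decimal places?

1.57 hours

Bead cross-section = 0.35 × 0.73 = 0.2555 mm².
Path length: 140000 mm³ / 0.2555 mm² → 547945.2 mm.
Print-move time = 547945.2 / 100 = 5479.5 s.
Number of layers: 70.4 / 0.35 → 202 (rounded up).
Layer-change overhead: 202 × 0.91 → 183.82 s.
Total = 5479.5 + 183.82 = 5663.32 s = 1.57 hours.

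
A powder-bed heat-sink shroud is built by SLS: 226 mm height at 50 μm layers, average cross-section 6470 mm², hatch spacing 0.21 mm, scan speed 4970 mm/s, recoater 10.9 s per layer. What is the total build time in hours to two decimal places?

Number of layers: 226 / 0.05 → 4520 (rounded up).
Per-layer scan distance: 6470 / 0.21 → 30809.5 mm.
Laser time per layer: 30809.5 / 4970 → 6.1991 s.
Per-layer time = 6.1991 + 10.9, so 17.0991 s.
4520 layers × 17.0991 s/layer = 77287.932 s, i.e. 21.47 hours.

21.47 hours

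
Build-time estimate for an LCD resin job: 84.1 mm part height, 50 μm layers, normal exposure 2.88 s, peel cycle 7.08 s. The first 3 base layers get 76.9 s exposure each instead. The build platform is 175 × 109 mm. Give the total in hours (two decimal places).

4.72 hours

Layers = ⌈84.1/0.05⌉ = 1682.
Burn-in layers = 3 × (76.9 + 7.08) = 251.94 s.
Regular layers: 1679 × (2.88 + 7.08) → 16722.84 s.
Total = 251.94 + 16722.84 = 16974.78 s = 4.72 hours.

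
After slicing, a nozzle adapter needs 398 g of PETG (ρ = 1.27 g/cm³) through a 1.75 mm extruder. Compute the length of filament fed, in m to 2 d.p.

130.29 m

Extruded volume: 398/1.27 = 313.3858 cm³ (313385.8 mm³).
Filament cross-section = π × (1.75/2)² = 2.4053 mm².
L = V/A = 313385.8/2.4053 = 130289.69 mm → 130.29 m.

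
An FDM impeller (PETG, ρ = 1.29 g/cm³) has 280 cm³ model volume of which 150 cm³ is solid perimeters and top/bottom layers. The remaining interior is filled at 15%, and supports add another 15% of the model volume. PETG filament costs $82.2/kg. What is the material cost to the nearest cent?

$22.43

Infill region: 280 − 150 → 130 cm³.
Infill deposited: 0.15 × 130 → 19.5 cm³.
Support: 0.15 × 280 → 42 cm³.
Deposited volume = 150 + 19.5 + 42 = 211.5 cm³.
Mass = 211.5 × 1.29, so 272.835 g.
At $82.2/kg: 272.835/1000 × 82.2 = $22.43.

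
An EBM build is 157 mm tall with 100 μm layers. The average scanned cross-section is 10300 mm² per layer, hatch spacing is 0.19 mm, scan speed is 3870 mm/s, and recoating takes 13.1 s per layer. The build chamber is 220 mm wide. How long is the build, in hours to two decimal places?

Number of layers: 157 / 0.1 → 1570 (rounded up).
Hatch length per layer: 10300 / 0.19 → 54210.5 mm.
Scan time per layer = 54210.5 / 3870, so 14.0079 s.
Layer cycle: 14.0079 + 13.1 → 27.1079 s.
Total: 1570 × 27.1079 s = 42559.403 s → 11.82 hours.

11.82 hours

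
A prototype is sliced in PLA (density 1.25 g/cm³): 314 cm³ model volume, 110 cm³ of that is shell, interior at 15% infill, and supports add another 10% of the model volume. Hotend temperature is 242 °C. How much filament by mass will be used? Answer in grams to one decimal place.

215.0 g

Volume inside the shell = 314 − 110 = 204 cm³.
Infill volume = 0.15 × 204, so 30.6 cm³.
Support = 0.10 × 314, so 31.4 cm³.
Total extruded = 110 + 30.6 + 31.4, so 172 cm³.
Mass = 172 × 1.25 = 215 g.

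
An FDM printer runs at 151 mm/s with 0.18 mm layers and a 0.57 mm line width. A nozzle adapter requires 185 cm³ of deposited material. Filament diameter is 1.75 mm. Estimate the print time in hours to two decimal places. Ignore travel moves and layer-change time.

Extrusion cross-section: 0.18 × 0.57 → 0.1026 mm².
Path length: 185000 mm³ / 0.1026 mm² → 1803118.9 mm.
Time extruding = 1803118.9 / 151 = 11941.2 s.
Converting: 11941.2 s = 3.32 hours.

3.32 hours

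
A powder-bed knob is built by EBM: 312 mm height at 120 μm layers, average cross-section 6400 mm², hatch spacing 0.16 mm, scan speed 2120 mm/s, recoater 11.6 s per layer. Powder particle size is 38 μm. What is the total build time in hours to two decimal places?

Number of layers: 312 / 0.12 → 2600 (rounded up).
Per-layer scan distance = 6400 / 0.16, so 40000 mm.
Scan time per layer = 40000 / 2120 = 18.8679 s.
Layer cycle = 18.8679 + 11.6 = 30.4679 s.
Total: 2600 × 30.4679 s = 79216.54 s → 22.00 hours.

22.00 hours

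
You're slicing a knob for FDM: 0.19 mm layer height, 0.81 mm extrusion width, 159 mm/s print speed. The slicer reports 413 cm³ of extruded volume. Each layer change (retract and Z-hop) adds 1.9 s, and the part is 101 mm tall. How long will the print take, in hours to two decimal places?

Line area = 0.19 × 0.81 = 0.1539 mm².
Toolpath length = 413 cm³ / 0.1539 mm² = 413000 / 0.1539 = 2683560.8 mm.
Time extruding = 2683560.8 / 159 = 16877.7 s.
Layers = ⌈101/0.19⌉ = 532.
Non-print overhead = 532 × 1.9, so 1010.8 s.
Total = 16877.7 + 1010.8 = 17888.5 s = 4.97 hours.

4.97 hours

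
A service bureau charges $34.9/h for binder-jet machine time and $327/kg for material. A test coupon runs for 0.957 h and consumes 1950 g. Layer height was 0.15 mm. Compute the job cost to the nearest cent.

Machine-time cost: 34.9 × 0.957 → $33.3993.
Feedstock cost: 327 × 1950/1000 → $637.65.
Total = 33.3993 + 637.65 = 671.0493 ≈ $671.05.

$671.05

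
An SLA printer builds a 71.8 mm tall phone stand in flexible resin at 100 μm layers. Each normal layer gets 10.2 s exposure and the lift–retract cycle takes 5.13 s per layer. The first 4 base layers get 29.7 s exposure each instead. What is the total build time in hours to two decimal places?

Layer count = ceil(71.8 / 0.1) = 718.
Bottom layers = 4 × (29.7 + 5.13), so 139.32 s.
Normal layers = 714 × (10.2 + 5.13) = 10945.62 s.
Total = 139.32 + 10945.62 = 11084.94 s = 3.08 hours.

3.08 hours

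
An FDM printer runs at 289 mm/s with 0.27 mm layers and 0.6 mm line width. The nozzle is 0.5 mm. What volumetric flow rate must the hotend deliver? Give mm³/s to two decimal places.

46.82

Extrusion cross-section = 0.27 × 0.6, so 0.162 mm².
Volumetric flow = 289 × 0.162 = 46.82 mm³/s.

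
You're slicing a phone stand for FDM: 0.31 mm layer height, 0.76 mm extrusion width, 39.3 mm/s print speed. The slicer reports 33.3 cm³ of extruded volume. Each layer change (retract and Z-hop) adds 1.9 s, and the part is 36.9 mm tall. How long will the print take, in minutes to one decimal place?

Extrusion cross-section = 0.31 × 0.76, so 0.2356 mm².
Total extruded path = 33300/0.2356 = 141341.3 mm.
Print-move time = 141341.3 / 39.3, so 3596.5 s.
Layer count = ceil(36.9 / 0.31) = 120.
Layer-change overhead = 120 × 1.9 = 228 s.
Total = 3596.5 + 228 = 3824.5 s = 63.7 minutes.

63.7 minutes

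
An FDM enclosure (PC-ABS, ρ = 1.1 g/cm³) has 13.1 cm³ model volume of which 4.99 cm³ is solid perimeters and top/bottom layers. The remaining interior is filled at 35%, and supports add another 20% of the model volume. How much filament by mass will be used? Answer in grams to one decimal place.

11.5 g

Interior volume = 13.1 − 4.99, so 8.11 cm³.
Deposited infill = 0.35 × 8.11 = 2.8385 cm³.
Support = 0.20 × 13.1, so 2.62 cm³.
Deposited volume = 4.99 + 2.8385 + 2.62, so 10.4485 cm³.
Mass = 10.4485 × 1.1, so 11.49335 g.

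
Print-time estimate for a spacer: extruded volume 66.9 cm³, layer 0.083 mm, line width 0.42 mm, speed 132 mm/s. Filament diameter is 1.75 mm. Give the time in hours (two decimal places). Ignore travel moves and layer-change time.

Bead cross-section = 0.083 × 0.42 = 0.03486 mm².
Total extruded path = 66900/0.03486 = 1919105 mm.
Time extruding: 1919105 / 132 → 14538.7 s.
In the requested units: 14538.7 s = 4.04 hours.

4.04 hours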